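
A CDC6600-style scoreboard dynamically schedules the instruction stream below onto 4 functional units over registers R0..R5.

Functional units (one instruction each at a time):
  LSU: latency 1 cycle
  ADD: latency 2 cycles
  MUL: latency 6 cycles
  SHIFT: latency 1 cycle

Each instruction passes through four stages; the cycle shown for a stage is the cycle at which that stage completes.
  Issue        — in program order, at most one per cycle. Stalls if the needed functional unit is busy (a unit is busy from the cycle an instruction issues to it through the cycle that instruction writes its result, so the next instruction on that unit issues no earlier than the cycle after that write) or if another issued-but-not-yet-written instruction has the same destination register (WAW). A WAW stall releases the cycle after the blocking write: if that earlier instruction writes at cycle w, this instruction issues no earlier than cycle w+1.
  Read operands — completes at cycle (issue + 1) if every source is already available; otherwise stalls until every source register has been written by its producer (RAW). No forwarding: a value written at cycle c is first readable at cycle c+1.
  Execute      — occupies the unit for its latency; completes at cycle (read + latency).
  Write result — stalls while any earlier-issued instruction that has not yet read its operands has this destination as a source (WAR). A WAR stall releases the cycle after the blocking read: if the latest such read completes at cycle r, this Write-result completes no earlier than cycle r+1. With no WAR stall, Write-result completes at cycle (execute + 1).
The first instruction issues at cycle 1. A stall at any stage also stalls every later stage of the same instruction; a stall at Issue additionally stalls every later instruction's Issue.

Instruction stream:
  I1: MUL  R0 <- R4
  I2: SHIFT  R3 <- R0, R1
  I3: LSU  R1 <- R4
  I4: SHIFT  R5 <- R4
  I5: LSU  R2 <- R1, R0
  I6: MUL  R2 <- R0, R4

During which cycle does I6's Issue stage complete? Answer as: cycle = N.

  I1 | 1 | 2 | 8 | 9
  I2 | 2 | 10 | 11 | 12   RAW R0: wait I1 write@9
  I3 | 3 | 4 | 5 | 11   WAR R1: wait I2 read@10
  I4 | 13 | 14 | 15 | 16   struct: SHIFT busy until I2 writes@12
  I5 | 14 | 15 | 16 | 17
  I6 | 18 | 19 | 25 | 26   WAW R2: wait I5 write@17

cycle = 18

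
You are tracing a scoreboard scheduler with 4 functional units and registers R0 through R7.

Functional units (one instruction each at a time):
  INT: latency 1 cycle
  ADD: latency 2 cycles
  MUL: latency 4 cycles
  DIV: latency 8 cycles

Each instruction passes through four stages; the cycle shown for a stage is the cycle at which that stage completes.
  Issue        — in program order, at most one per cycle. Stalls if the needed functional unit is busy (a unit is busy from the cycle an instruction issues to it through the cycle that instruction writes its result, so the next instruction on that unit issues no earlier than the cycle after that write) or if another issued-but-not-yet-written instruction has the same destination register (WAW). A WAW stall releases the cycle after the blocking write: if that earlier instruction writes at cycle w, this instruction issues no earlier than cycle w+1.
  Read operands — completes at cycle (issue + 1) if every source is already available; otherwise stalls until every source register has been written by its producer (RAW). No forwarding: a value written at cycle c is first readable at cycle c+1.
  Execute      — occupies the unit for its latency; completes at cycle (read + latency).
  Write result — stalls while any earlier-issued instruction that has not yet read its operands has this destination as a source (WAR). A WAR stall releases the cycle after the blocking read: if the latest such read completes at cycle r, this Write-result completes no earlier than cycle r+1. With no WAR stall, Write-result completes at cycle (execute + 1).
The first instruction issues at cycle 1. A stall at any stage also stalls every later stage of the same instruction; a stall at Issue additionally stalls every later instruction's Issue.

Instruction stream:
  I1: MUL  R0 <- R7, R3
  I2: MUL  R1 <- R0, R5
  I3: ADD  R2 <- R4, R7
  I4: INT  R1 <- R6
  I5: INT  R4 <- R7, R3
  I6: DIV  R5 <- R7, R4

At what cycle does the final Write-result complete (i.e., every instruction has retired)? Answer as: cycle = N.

cycle 1: I1→MUL
cycle 2: I1 RO
cycle 6: I1 EX
cycle 7: I1 WR R0
cycle 8: I2→MUL
cycle 9: I2 RO · I3→ADD
cycle 10: I3 RO
cycle 12: I3 EX
cycle 13: I2 EX · I3 WR R2
cycle 14: I2 WR R1
cycle 15: I4→INT
cycle 16: I4 RO
cycle 17: I4 EX
cycle 18: I4 WR R1
cycle 19: I5→INT
cycle 20: I5 RO · I6→DIV
cycle 21: I5 EX
cycle 22: I5 WR R4
cycle 23: I6 RO
cycle 31: I6 EX
cycle 32: I6 WR R5

cycle = 32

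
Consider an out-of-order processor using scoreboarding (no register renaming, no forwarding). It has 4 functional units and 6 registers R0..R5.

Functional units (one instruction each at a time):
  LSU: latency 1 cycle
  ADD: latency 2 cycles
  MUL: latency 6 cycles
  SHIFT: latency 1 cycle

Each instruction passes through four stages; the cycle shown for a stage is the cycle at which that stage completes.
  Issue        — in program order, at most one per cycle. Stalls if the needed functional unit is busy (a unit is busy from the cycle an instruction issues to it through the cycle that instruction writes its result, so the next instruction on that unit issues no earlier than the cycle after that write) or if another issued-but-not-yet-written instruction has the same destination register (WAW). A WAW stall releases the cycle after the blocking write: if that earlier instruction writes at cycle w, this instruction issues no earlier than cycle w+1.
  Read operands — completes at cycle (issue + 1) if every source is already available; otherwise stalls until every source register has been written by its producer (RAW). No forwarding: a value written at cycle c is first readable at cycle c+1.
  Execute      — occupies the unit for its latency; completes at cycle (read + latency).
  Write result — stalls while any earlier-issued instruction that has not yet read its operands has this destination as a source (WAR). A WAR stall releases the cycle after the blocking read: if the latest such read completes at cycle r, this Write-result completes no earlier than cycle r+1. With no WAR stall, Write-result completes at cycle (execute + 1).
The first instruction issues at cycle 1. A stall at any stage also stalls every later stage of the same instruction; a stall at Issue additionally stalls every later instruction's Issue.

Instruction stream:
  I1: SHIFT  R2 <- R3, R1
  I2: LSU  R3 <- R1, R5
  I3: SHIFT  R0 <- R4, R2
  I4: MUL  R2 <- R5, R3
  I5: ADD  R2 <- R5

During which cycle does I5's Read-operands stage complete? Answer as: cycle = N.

cycle 1: I1→SHIFT
cycle 2: I1 RO; I2→LSU
cycle 3: I1 EX; I2 RO
cycle 4: I1 WR R2; I2 EX
cycle 5: I2 WR R3; I3→SHIFT
cycle 6: I3 RO; I4→MUL
cycle 7: I3 EX; I4 RO
cycle 8: I3 WR R0
cycle 13: I4 EX
cycle 14: I4 WR R2
cycle 15: I5→ADD
cycle 16: I5 RO
cycle 18: I5 EX
cycle 19: I5 WR R2

cycle = 16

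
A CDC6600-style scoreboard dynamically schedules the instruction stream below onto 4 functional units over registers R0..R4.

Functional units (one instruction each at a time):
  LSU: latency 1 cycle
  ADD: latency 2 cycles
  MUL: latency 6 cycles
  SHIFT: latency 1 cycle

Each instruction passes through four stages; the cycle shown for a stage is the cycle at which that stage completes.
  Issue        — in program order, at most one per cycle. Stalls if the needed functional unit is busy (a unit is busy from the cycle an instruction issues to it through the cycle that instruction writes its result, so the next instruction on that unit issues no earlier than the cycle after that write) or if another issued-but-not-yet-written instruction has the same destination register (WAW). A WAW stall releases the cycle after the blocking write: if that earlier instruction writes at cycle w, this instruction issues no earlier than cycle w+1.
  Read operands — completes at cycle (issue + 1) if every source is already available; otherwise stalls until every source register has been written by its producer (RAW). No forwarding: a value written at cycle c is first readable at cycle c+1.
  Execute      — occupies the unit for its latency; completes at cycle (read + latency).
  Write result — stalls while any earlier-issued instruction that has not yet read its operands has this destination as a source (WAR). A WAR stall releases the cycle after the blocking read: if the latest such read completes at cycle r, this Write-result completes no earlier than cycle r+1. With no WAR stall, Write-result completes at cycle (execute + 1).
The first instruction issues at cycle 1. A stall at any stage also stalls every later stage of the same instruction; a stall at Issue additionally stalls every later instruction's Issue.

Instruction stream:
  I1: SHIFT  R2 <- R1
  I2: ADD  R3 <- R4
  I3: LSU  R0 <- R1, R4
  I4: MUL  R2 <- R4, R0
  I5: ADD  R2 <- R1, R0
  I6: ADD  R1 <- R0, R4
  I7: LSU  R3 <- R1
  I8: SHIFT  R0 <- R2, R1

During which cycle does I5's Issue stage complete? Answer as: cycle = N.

cycle = 15

1) issue 1, read 2, done 3, write 4
2) issue 2, read 3, done 5, write 6
3) issue 3, read 4, done 5, write 6
4) issue 5, read 7, done 13, write 14  <WAW R2: wait I1 write@4 / RAW R0: wait I3 write@6>
5) issue 15, read 16, done 18, write 19  <WAW R2: wait I4 write@14>
6) issue 20, read 21, done 23, write 24  <struct: ADD busy until I5 writes@19>
7) issue 21, read 25, done 26, write 27  <RAW R1: wait I6 write@24>
8) issue 22, read 25, done 26, write 27  <RAW R1: wait I6 write@24>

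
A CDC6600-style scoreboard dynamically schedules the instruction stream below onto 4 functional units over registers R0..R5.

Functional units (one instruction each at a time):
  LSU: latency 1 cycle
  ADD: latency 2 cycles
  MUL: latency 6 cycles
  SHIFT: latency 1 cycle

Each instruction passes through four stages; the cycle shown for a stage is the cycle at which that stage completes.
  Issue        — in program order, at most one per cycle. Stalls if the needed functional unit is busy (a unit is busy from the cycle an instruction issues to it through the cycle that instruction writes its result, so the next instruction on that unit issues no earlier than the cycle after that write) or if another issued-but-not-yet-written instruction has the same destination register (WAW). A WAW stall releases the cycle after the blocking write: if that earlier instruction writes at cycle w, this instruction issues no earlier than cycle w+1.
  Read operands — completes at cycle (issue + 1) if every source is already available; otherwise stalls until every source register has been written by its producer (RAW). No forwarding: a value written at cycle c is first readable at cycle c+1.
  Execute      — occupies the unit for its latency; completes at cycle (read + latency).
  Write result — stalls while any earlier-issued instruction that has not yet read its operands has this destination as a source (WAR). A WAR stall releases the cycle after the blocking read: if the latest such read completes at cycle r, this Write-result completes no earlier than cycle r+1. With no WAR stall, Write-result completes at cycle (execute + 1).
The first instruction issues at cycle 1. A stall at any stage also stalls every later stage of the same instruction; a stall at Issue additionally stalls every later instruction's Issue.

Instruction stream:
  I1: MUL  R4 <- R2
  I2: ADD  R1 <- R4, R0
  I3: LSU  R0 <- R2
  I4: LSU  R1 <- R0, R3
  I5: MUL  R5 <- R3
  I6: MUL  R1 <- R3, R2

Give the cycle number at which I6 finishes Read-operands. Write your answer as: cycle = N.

cycle = 25

I1 -> (1, 2, 8, 9)
I2 -> (2, 10, 12, 13)  // RAW R4: wait I1 write@9
I3 -> (3, 4, 5, 11)  // WAR R0: wait I2 read@10
I4 -> (14, 15, 16, 17)  // WAW R1: wait I2 write@13
I5 -> (15, 16, 22, 23)
I6 -> (24, 25, 31, 32)  // struct: MUL busy until I5 writes@23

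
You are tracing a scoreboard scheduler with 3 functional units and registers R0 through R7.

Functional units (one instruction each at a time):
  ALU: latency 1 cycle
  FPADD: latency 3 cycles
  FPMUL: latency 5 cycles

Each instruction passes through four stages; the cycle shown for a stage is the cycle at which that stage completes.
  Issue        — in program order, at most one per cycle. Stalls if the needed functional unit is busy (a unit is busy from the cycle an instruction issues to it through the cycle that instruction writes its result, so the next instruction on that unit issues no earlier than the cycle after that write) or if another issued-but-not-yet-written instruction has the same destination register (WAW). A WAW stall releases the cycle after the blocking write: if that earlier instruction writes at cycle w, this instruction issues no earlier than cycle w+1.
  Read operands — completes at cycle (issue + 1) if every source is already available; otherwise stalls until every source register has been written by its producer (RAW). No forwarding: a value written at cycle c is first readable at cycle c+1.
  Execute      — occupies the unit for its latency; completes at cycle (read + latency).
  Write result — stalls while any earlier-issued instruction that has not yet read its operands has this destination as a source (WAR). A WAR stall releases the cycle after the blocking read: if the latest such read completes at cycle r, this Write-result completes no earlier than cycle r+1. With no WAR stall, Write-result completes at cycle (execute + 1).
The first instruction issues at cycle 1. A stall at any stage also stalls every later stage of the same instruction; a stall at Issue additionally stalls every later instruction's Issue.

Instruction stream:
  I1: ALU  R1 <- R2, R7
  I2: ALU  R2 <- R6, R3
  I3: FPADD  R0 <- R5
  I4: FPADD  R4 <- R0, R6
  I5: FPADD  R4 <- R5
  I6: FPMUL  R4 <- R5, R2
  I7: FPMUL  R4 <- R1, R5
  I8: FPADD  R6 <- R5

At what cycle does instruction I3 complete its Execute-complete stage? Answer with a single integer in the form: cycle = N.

t=1  I1 dispatched to ALU
t=2  I1 operands ready
t=3  I1 complete
t=4  R1←I1
t=5  I2 dispatched to ALU
t=6  I2 operands ready | I3 dispatched to FPADD
t=7  I2 complete | I3 operands ready
t=8  R2←I2
t=10  I3 complete
t=11  R0←I3
t=12  I4 dispatched to FPADD
t=13  I4 operands ready
t=16  I4 complete
t=17  R4←I4
t=18  I5 dispatched to FPADD
t=19  I5 operands ready
t=22  I5 complete
t=23  R4←I5
t=24  I6 dispatched to FPMUL
t=25  I6 operands ready
t=30  I6 complete
t=31  R4←I6
t=32  I7 dispatched to FPMUL
t=33  I7 operands ready | I8 dispatched to FPADD
t=34  I8 operands ready
t=37  I8 complete
t=38  I7 complete | R6←I8
t=39  R4←I7

cycle = 10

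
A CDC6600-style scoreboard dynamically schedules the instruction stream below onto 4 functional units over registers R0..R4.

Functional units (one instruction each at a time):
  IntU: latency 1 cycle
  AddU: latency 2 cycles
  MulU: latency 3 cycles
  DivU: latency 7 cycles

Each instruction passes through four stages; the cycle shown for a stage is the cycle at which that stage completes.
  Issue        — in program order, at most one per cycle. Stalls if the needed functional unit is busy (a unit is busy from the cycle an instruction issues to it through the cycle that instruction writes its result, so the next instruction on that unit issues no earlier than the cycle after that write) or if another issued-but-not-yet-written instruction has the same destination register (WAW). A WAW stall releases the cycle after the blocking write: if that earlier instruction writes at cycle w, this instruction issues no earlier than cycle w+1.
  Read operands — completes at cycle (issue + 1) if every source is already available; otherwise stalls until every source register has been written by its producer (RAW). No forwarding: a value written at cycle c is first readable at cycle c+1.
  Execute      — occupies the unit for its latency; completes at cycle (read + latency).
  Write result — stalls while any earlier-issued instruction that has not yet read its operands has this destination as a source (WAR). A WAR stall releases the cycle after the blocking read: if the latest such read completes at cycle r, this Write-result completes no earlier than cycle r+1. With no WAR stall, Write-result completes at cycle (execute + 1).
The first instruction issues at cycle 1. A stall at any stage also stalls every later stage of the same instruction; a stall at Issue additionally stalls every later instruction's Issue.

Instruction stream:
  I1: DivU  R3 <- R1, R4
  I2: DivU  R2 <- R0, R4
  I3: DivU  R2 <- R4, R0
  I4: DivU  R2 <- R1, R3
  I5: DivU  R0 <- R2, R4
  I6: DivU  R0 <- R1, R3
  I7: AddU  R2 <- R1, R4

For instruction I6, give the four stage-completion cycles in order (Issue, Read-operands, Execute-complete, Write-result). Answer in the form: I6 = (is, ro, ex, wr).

I6 = (51, 52, 59, 60)

I1 -> (1, 2, 9, 10)
I2 -> (11, 12, 19, 20)  // struct: DivU busy until I1 writes@10
I3 -> (21, 22, 29, 30)  // struct: DivU busy until I2 writes@20
I4 -> (31, 32, 39, 40)  // struct: DivU busy until I3 writes@30
I5 -> (41, 42, 49, 50)  // struct: DivU busy until I4 writes@40
I6 -> (51, 52, 59, 60)  // struct: DivU busy until I5 writes@50
I7 -> (52, 53, 55, 56)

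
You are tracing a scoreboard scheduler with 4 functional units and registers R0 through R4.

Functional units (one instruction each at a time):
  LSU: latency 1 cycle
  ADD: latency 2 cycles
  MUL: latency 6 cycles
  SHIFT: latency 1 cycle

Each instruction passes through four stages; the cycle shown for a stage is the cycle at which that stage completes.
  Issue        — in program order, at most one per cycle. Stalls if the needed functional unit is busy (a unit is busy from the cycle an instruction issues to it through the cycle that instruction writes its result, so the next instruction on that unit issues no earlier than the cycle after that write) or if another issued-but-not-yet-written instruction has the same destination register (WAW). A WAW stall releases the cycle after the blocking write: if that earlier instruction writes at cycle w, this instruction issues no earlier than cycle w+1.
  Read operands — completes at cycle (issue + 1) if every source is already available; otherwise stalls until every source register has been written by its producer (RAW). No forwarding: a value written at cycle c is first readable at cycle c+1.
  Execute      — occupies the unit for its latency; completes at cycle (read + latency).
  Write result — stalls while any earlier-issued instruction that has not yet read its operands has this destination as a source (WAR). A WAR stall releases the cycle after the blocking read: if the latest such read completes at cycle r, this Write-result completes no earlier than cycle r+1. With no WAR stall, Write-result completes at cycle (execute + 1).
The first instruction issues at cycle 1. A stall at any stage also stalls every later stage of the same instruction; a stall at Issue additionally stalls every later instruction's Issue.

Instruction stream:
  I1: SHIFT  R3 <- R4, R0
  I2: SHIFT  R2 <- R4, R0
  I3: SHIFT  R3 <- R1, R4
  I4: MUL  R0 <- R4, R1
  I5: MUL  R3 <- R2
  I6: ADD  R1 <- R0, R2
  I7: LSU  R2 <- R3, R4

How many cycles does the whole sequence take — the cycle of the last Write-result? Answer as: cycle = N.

t=1  I1→SHIFT
t=2  I1 RO
t=3  I1 EX
t=4  I1 WR R3
t=5  I2→SHIFT
t=6  I2 RO
t=7  I2 EX
t=8  I2 WR R2
t=9  I3→SHIFT
t=10  I3 RO, I4→MUL
t=11  I3 EX, I4 RO
t=12  I3 WR R3
t=17  I4 EX
t=18  I4 WR R0
t=19  I5→MUL
t=20  I5 RO, I6→ADD
t=21  I6 RO, I7→LSU
t=23  I6 EX
t=24  I6 WR R1
t=26  I5 EX
t=27  I5 WR R3
t=28  I7 RO
t=29  I7 EX
t=30  I7 WR R2

cycle = 30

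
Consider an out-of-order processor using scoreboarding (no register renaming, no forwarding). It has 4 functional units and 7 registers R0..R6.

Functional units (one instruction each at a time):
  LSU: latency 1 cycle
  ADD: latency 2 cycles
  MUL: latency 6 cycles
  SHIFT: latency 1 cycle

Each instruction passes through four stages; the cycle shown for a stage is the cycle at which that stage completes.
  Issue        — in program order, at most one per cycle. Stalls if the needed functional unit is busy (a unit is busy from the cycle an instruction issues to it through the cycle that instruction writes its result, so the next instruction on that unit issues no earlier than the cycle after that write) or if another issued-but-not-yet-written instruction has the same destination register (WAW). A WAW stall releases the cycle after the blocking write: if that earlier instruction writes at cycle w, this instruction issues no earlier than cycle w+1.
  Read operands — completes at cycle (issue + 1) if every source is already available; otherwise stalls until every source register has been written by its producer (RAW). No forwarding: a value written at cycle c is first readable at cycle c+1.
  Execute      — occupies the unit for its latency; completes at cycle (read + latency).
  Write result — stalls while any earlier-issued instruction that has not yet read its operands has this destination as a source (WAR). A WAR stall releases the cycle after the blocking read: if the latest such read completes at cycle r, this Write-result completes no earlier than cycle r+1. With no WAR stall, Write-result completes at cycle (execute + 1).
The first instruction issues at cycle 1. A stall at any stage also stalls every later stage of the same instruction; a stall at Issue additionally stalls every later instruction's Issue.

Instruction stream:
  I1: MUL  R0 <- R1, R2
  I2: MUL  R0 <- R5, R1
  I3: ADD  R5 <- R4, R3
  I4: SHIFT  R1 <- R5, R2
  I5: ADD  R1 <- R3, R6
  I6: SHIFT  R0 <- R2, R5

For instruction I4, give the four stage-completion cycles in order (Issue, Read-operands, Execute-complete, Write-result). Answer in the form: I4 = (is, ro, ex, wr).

I4 = (12, 16, 17, 18)

I1  is:1  ro:2  ex:8  wr:9
I2  is:10  ro:11  ex:17  wr:18  — struct: MUL busy until I1 writes@9
I3  is:11  ro:12  ex:14  wr:15
I4  is:12  ro:16  ex:17  wr:18  — RAW R5: wait I3 write@15
I5  is:19  ro:20  ex:22  wr:23  — WAW R1: wait I4 write@18
I6  is:20  ro:21  ex:22  wr:23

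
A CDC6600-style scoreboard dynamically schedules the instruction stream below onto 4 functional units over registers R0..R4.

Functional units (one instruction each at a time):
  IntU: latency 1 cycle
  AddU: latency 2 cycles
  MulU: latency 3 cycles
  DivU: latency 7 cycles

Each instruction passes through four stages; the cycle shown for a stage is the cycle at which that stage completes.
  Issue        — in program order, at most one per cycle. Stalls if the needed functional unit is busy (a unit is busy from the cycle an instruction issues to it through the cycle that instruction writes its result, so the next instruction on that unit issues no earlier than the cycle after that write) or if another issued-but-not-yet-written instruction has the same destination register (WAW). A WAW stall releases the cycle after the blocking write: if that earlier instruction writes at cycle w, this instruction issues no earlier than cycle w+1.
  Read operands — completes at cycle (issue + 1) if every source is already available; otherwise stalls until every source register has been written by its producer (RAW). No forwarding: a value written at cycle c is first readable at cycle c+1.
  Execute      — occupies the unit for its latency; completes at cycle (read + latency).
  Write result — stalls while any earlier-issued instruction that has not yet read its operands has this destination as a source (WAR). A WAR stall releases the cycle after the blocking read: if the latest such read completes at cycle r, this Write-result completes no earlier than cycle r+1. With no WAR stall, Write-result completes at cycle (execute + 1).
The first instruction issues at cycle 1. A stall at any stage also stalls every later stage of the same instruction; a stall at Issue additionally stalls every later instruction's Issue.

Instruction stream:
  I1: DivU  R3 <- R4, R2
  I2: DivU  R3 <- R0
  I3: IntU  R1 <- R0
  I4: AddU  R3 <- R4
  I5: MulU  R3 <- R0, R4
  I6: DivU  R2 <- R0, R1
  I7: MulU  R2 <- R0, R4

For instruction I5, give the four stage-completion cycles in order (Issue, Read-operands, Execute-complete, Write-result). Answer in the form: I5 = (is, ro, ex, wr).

I1: IS=1 RO=2 EX=9 WR=10
I2: IS=11 RO=12 EX=19 WR=20  [struct: DivU busy until I1 writes@10]
I3: IS=12 RO=13 EX=14 WR=15
I4: IS=21 RO=22 EX=24 WR=25  [WAW R3: wait I2 write@20]
I5: IS=26 RO=27 EX=30 WR=31  [WAW R3: wait I4 write@25]
I6: IS=27 RO=28 EX=35 WR=36
I7: IS=37 RO=38 EX=41 WR=42  [WAW R2: wait I6 write@36]

I5 = (26, 27, 30, 31)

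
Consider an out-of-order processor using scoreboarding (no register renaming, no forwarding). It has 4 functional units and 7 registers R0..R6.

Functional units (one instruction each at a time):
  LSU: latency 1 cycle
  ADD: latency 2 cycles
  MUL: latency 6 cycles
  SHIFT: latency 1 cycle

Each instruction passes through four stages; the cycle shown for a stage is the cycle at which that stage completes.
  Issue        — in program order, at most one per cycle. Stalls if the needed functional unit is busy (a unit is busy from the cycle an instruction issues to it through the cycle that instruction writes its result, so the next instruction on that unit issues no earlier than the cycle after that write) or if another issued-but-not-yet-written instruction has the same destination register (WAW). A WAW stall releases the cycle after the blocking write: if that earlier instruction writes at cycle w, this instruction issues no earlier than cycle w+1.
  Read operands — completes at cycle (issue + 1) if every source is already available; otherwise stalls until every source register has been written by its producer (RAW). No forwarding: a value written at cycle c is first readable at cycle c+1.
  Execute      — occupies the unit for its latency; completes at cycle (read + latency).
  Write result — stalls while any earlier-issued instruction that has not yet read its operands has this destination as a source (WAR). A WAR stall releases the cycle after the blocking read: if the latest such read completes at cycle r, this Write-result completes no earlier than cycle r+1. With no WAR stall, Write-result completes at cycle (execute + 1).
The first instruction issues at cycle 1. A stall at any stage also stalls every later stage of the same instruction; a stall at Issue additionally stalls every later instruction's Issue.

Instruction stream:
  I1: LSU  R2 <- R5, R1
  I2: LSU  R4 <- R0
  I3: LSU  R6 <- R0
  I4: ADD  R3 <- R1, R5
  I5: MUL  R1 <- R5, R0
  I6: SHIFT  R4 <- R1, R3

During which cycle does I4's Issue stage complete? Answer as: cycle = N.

cycle = 10

[1] I1 dispatched to LSU
[2] I1 operands ready
[3] I1 complete
[4] R2←I1
[5] I2 dispatched to LSU
[6] I2 operands ready
[7] I2 complete
[8] R4←I2
[9] I3 dispatched to LSU
[10] I3 operands ready; I4 dispatched to ADD
[11] I3 complete; I4 operands ready; I5 dispatched to MUL
[12] R6←I3; I5 operands ready; I6 dispatched to SHIFT
[13] I4 complete
[14] R3←I4
[18] I5 complete
[19] R1←I5
[20] I6 operands ready
[21] I6 complete
[22] R4←I6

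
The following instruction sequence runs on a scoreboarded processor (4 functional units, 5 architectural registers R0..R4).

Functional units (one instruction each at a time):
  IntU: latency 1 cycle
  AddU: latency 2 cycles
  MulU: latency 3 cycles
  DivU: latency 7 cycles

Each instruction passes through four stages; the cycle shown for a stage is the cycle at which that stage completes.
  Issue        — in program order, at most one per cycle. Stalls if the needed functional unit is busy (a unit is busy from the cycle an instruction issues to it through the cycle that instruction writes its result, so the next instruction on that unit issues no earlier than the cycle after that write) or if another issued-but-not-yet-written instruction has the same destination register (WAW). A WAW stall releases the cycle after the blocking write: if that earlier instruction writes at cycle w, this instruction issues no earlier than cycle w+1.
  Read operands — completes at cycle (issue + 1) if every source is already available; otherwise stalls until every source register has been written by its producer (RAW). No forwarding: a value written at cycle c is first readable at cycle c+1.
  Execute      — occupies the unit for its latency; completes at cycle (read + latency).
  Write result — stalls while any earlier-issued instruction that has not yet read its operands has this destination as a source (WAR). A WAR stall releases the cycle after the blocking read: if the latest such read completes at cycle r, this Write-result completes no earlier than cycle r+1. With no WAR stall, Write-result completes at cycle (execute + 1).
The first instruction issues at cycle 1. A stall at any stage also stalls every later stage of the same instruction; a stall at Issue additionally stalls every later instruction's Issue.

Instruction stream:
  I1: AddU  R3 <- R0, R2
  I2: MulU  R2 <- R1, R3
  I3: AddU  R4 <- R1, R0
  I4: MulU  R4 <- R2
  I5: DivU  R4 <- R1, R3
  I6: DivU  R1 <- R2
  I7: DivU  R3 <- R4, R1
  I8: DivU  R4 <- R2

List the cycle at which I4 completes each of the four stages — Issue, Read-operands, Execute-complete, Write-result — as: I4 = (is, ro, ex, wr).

I4 = (11, 12, 15, 16)

cycle 1: I1→AddU
cycle 2: I1 RO · I2→MulU
cycle 4: I1 EX
cycle 5: I1 WR R3
cycle 6: I2 RO · I3→AddU
cycle 7: I3 RO
cycle 9: I2 EX · I3 EX
cycle 10: I2 WR R2 · I3 WR R4
cycle 11: I4→MulU
cycle 12: I4 RO
cycle 15: I4 EX
cycle 16: I4 WR R4
cycle 17: I5→DivU
cycle 18: I5 RO
cycle 25: I5 EX
cycle 26: I5 WR R4
cycle 27: I6→DivU
cycle 28: I6 RO
cycle 35: I6 EX
cycle 36: I6 WR R1
cycle 37: I7→DivU
cycle 38: I7 RO
cycle 45: I7 EX
cycle 46: I7 WR R3
cycle 47: I8→DivU
cycle 48: I8 RO
cycle 55: I8 EX
cycle 56: I8 WR R4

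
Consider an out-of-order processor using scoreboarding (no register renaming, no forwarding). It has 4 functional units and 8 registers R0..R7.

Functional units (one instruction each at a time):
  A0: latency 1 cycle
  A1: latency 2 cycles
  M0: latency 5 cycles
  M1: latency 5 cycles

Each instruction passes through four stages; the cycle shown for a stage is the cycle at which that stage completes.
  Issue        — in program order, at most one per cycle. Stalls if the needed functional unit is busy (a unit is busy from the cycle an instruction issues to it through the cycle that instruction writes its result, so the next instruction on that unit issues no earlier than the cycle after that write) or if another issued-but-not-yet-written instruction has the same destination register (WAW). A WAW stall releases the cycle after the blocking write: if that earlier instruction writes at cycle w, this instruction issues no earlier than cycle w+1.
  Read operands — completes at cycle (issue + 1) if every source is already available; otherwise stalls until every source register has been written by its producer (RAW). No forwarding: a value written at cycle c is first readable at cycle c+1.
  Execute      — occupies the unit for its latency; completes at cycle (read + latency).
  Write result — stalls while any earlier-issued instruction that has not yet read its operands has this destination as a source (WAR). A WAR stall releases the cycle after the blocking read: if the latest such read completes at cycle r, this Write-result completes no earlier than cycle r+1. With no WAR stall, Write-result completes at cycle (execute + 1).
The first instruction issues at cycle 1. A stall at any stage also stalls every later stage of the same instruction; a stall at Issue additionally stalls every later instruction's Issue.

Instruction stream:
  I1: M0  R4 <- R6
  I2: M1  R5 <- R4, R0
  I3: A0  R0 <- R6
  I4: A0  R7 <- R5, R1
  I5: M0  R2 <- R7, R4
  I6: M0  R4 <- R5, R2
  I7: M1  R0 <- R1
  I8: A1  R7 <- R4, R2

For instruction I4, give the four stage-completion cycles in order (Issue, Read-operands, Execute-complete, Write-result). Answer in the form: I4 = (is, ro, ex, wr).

  I1 | 1 | 2 | 7 | 8
  I2 | 2 | 9 | 14 | 15   RAW R4: wait I1 write@8
  I3 | 3 | 4 | 5 | 10   WAR R0: wait I2 read@9
  I4 | 11 | 16 | 17 | 18   struct: A0 busy until I3 writes@10 · RAW R5: wait I2 write@15
  I5 | 12 | 19 | 24 | 25   RAW R7: wait I4 write@18
  I6 | 26 | 27 | 32 | 33   struct: M0 busy until I5 writes@25
  I7 | 27 | 28 | 33 | 34
  I8 | 28 | 34 | 36 | 37   RAW R4: wait I6 write@33

I4 = (11, 16, 17, 18)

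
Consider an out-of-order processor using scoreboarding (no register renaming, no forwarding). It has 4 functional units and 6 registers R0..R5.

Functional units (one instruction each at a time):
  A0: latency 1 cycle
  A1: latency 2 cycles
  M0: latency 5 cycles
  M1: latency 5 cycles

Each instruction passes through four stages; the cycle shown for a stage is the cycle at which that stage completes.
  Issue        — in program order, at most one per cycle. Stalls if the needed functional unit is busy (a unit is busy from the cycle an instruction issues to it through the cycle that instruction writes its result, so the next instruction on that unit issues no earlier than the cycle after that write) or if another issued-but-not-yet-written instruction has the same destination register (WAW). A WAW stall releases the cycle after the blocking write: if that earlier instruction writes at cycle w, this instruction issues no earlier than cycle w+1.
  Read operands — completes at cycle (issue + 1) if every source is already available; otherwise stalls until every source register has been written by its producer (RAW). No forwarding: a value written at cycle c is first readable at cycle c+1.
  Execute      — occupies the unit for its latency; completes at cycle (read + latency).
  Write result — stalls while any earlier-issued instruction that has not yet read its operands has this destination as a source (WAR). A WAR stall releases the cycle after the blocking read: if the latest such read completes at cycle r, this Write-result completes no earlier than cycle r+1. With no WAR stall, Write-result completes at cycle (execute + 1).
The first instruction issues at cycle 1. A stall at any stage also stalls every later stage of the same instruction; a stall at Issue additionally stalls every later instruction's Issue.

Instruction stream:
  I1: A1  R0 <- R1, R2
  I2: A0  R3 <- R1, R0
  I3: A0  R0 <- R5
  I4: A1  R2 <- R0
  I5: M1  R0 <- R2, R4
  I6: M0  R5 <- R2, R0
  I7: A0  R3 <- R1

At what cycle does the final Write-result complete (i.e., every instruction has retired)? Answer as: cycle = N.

[I1] 1/2/4/5
[I2] 2/6/7/8  (RAW R0: wait I1 write@5)
[I3] 9/10/11/12  (struct: A0 busy until I2 writes@8)
[I4] 10/13/15/16  (RAW R0: wait I3 write@12)
[I5] 13/17/22/23  (WAW R0: wait I3 write@12; RAW R2: wait I4 write@16)
[I6] 14/24/29/30  (RAW R0: wait I5 write@23)
[I7] 15/16/17/18

cycle = 30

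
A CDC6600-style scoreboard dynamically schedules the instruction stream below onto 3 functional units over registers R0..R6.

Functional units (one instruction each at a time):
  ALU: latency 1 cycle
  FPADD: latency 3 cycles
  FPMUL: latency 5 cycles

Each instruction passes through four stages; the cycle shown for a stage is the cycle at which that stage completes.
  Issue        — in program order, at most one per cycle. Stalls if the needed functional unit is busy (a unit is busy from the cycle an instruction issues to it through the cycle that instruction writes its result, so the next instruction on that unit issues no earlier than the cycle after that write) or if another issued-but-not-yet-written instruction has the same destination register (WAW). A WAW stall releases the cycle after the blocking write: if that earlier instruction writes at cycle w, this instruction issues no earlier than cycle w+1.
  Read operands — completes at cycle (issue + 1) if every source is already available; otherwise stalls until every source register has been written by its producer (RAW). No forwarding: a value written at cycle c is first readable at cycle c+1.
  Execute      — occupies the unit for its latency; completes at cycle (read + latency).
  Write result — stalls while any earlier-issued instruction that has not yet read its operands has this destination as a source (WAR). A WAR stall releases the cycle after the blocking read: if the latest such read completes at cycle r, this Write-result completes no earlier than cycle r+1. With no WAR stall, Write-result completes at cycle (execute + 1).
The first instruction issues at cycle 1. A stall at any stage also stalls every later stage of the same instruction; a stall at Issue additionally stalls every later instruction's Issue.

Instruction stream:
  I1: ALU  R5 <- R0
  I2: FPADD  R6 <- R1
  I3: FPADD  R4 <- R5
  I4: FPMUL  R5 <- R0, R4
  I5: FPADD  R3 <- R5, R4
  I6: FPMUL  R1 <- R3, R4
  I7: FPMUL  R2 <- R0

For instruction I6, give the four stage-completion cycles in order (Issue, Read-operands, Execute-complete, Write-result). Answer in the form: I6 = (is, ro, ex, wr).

t=1  I1 dispatched to ALU
t=2  I1 operands ready, I2 dispatched to FPADD
t=3  I1 complete, I2 operands ready
t=4  R5←I1
t=6  I2 complete
t=7  R6←I2
t=8  I3 dispatched to FPADD
t=9  I3 operands ready, I4 dispatched to FPMUL
t=12  I3 complete
t=13  R4←I3
t=14  I4 operands ready, I5 dispatched to FPADD
t=19  I4 complete
t=20  R5←I4
t=21  I5 operands ready, I6 dispatched to FPMUL
t=24  I5 complete
t=25  R3←I5
t=26  I6 operands ready
t=31  I6 complete
t=32  R1←I6
t=33  I7 dispatched to FPMUL
t=34  I7 operands ready
t=39  I7 complete
t=40  R2←I7

I6 = (21, 26, 31, 32)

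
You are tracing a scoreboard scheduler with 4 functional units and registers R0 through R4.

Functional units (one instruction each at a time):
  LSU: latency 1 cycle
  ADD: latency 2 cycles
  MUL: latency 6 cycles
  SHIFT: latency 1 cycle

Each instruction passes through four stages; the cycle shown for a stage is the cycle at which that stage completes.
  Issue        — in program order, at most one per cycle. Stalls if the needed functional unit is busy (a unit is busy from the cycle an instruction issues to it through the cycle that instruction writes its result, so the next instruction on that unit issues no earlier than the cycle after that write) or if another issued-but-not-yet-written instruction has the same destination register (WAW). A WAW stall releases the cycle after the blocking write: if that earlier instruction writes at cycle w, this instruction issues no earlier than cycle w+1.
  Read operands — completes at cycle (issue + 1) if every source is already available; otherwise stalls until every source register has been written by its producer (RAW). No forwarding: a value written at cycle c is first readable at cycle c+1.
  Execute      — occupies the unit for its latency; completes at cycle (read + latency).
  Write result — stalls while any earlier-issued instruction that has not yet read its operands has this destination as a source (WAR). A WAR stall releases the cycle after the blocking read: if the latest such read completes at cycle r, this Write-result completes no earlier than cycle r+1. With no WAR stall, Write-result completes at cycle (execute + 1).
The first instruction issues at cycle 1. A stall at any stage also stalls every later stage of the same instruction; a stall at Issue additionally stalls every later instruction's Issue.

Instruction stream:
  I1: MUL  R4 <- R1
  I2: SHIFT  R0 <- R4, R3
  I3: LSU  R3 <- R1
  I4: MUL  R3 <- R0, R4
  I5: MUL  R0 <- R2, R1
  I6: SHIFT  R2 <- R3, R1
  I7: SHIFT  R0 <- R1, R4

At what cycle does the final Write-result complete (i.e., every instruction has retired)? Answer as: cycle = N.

  I1 | 1 | 2 | 8 | 9
  I2 | 2 | 10 | 11 | 12   RAW R4: wait I1 write@9
  I3 | 3 | 4 | 5 | 11   WAR R3: wait I2 read@10
  I4 | 12 | 13 | 19 | 20   WAW R3: wait I3 write@11
  I5 | 21 | 22 | 28 | 29   struct: MUL busy until I4 writes@20
  I6 | 22 | 23 | 24 | 25
  I7 | 30 | 31 | 32 | 33   WAW R0: wait I5 write@29

cycle = 33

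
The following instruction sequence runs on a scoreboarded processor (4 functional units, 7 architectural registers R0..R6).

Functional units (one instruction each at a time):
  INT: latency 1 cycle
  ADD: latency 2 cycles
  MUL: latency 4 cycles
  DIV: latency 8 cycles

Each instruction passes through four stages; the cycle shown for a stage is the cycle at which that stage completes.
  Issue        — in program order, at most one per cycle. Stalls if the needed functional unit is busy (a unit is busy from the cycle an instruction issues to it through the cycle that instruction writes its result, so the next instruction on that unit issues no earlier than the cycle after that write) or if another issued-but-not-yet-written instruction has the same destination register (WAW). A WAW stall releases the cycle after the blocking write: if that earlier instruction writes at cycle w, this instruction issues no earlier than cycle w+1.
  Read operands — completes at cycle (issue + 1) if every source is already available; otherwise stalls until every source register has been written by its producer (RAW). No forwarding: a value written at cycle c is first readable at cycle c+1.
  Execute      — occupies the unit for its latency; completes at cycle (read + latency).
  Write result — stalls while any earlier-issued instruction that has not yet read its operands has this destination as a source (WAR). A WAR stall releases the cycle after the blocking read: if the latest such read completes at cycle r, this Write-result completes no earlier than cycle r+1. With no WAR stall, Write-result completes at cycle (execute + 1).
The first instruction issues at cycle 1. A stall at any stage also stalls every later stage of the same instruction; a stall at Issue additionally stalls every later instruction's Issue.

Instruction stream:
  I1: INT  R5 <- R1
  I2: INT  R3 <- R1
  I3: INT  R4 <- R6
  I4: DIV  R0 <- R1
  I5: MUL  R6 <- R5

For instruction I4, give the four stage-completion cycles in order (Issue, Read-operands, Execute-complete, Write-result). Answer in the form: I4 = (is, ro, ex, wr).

t=1  issue I1 (INT)
t=2  I1 read-ops
t=3  I1 finished on INT
t=4  I1→R5
t=5  issue I2 (INT)
t=6  I2 read-ops
t=7  I2 finished on INT
t=8  I2→R3
t=9  issue I3 (INT)
t=10  I3 read-ops, issue I4 (DIV)
t=11  I3 finished on INT, I4 read-ops, issue I5 (MUL)
t=12  I3→R4, I5 read-ops
t=16  I5 finished on MUL
t=17  I5→R6
t=19  I4 finished on DIV
t=20  I4→R0

I4 = (10, 11, 19, 20)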